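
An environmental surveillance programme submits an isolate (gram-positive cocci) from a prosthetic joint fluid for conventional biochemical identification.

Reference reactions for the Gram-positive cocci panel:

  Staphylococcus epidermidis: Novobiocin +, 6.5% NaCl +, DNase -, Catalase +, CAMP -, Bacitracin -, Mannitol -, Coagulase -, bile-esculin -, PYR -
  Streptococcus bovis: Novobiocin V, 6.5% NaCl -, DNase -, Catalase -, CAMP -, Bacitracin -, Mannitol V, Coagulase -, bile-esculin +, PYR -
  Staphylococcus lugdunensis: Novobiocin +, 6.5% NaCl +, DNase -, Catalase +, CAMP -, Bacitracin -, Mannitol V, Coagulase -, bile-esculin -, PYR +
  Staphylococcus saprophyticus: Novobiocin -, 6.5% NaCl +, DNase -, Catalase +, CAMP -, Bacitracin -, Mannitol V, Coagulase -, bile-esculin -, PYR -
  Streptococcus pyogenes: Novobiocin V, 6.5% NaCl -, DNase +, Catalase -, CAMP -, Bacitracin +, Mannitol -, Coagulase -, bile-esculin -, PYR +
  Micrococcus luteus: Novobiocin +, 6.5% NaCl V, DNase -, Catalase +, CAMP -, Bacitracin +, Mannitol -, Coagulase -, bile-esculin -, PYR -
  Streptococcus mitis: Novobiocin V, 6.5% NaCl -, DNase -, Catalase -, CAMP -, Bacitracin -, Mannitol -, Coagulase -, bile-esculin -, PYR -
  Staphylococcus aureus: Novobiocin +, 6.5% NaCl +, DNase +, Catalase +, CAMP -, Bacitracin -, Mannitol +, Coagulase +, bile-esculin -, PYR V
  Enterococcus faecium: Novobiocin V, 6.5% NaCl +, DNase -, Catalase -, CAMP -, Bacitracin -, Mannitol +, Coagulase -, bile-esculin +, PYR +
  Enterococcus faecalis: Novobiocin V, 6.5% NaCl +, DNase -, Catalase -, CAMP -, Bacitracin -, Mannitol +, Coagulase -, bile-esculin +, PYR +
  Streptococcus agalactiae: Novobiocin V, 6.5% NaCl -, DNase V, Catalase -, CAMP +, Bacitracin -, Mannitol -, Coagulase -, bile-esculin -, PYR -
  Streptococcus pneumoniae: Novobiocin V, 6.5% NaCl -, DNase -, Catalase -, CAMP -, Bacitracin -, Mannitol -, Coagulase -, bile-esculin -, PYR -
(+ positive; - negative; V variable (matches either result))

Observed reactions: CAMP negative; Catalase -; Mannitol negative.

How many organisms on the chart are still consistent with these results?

Catalase -: excludes 5 organisms — 7 left.
CAMP -: excludes Streptococcus agalactiae — 6 left.
Mannitol -: excludes Enterococcus faecium, Enterococcus faecalis — 4 left.
Still consistent: Streptococcus bovis, Streptococcus mitis, Streptococcus pneumoniae, Streptococcus pyogenes.

4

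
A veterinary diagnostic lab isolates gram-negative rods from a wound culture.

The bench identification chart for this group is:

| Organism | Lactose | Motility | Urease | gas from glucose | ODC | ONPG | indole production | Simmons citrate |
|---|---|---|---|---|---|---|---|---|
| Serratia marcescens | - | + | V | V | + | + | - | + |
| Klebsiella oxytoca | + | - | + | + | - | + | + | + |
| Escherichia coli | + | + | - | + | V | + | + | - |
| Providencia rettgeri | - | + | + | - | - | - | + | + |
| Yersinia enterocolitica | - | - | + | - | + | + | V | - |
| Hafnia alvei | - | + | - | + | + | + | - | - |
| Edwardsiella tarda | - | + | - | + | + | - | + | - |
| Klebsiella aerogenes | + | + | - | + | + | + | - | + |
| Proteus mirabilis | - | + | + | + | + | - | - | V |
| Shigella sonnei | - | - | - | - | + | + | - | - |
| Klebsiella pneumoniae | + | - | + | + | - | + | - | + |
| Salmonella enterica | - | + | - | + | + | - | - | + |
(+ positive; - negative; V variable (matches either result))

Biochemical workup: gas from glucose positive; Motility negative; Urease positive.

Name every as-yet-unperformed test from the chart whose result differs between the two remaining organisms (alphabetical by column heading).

gas from glucose +: excludes Providencia rettgeri, Yersinia enterocolitica, Shigella sonnei — 9 left.
Urease +: excludes 5 organisms — 4 left.
Motility -: excludes Serratia marcescens, Proteus mirabilis — 2 left.
Two candidates remain: Klebsiella oxytoca and Klebsiella pneumoniae.
  Lactose: + vs + — same for both, does not separate.
  ODC: - vs - — same for both, does not separate.
  ONPG: + vs + — same for both, does not separate.
  indole production: Klebsiella oxytoca +, Klebsiella pneumoniae - — discriminates.
  Simmons citrate: + vs + — same for both, does not separate.

indole production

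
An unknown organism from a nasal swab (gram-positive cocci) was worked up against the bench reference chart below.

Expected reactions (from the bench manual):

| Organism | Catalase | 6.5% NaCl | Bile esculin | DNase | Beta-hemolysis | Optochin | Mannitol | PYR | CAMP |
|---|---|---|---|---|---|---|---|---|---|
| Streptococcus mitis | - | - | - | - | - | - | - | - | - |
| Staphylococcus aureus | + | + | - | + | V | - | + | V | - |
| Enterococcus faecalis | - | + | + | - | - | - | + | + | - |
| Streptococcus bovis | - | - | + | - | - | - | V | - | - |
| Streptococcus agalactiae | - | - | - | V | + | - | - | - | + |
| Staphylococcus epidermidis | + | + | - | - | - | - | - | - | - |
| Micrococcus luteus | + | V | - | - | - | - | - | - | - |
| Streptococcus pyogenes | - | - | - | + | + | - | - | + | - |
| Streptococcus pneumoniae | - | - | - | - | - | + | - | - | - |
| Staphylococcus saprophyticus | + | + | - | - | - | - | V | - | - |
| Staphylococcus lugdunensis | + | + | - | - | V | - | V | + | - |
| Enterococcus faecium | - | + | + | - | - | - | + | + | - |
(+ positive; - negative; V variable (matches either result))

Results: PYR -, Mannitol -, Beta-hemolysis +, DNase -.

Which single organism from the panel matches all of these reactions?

Streptococcus agalactiae

DNase -: excludes Staphylococcus aureus, Streptococcus pyogenes — 10 left.
Mannitol -: excludes Enterococcus faecalis, Enterococcus faecium — 8 left.
PYR -: excludes Staphylococcus lugdunensis — 7 left.
Beta-hemolysis +: excludes 6 organisms — 1 left.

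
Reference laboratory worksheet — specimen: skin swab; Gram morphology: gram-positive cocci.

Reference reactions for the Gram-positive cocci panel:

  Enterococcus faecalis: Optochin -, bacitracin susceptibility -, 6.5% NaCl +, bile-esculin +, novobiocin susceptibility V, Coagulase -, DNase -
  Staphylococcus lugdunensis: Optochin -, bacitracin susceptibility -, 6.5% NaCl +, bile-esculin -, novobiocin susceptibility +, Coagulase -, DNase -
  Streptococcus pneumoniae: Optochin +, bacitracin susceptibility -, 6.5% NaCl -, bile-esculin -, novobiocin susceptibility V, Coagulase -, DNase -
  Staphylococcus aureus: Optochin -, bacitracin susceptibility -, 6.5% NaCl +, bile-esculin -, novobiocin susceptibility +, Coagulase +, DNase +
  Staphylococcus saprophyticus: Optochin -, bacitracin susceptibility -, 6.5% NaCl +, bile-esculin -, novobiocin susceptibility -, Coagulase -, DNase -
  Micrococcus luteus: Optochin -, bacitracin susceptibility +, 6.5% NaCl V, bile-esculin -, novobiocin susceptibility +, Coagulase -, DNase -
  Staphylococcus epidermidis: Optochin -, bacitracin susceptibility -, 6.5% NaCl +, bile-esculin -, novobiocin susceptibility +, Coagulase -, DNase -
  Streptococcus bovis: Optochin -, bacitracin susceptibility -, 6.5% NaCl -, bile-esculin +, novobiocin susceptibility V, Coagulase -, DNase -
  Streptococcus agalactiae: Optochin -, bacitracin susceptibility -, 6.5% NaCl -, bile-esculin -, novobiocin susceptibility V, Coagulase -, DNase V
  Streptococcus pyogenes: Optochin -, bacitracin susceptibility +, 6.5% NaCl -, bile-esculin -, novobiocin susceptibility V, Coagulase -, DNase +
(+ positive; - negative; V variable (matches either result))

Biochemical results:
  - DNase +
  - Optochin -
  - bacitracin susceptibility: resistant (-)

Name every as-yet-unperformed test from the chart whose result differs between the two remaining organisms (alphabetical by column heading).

6.5% NaCl, Coagulase

DNase +: excludes 7 organisms — 3 left.
Optochin -: all 3 remaining candidates are consistent.
bacitracin susceptibility -: excludes Streptococcus pyogenes — 2 left.
Two candidates remain: Staphylococcus aureus and Streptococcus agalactiae.
  6.5% NaCl: Staphylococcus aureus +, Streptococcus agalactiae - — discriminates.
  bile-esculin: - vs - — same for both, does not separate.
  novobiocin susceptibility: + vs V — variable for at least one, does not separate.
  Coagulase: Staphylococcus aureus +, Streptococcus agalactiae - — discriminates.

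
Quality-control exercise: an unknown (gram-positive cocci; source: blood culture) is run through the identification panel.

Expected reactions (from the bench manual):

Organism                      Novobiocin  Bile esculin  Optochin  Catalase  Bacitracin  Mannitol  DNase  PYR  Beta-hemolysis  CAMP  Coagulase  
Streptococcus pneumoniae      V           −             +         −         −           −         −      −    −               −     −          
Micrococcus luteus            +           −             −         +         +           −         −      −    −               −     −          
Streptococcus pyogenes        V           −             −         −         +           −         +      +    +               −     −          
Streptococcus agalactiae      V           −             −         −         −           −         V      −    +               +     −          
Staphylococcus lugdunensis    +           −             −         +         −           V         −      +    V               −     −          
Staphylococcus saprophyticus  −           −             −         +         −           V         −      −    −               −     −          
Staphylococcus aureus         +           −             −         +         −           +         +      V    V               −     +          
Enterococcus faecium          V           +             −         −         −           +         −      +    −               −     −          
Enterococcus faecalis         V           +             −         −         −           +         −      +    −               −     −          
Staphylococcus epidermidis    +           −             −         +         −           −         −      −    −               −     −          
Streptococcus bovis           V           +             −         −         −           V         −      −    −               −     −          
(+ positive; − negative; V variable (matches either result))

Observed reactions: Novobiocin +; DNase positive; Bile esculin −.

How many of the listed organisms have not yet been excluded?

DNase +: excludes 8 organisms — 3 left.
Bile esculin −: all 3 remaining candidates are consistent.
Novobiocin +: all 3 remaining candidates are consistent.
Still consistent: Staphylococcus aureus, Streptococcus agalactiae, Streptococcus pyogenes.

3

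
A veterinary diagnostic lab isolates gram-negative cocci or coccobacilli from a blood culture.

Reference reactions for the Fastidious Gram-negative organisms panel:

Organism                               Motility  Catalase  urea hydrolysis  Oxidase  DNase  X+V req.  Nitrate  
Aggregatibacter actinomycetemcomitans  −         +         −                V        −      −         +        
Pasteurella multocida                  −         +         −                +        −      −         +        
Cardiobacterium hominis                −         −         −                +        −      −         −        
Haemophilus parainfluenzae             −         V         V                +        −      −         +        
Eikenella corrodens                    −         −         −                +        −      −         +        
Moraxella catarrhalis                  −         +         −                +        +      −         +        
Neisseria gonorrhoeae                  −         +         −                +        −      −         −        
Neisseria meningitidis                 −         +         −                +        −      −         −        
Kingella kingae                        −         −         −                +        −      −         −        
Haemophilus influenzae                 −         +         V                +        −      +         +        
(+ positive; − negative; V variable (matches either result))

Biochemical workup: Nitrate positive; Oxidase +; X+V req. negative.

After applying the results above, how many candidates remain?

Nitrate +: excludes Cardiobacterium hominis, Neisseria gonorrhoeae, Neisseria meningitidis, Kingella kingae — 6 left.
Oxidase +: all 6 remaining candidates are consistent.
X+V req. −: excludes Haemophilus influenzae — 5 left.
Still consistent: Aggregatibacter actinomycetemcomitans, Eikenella corrodens, Haemophilus parainfluenzae, Moraxella catarrhalis, Pasteurella multocida.

5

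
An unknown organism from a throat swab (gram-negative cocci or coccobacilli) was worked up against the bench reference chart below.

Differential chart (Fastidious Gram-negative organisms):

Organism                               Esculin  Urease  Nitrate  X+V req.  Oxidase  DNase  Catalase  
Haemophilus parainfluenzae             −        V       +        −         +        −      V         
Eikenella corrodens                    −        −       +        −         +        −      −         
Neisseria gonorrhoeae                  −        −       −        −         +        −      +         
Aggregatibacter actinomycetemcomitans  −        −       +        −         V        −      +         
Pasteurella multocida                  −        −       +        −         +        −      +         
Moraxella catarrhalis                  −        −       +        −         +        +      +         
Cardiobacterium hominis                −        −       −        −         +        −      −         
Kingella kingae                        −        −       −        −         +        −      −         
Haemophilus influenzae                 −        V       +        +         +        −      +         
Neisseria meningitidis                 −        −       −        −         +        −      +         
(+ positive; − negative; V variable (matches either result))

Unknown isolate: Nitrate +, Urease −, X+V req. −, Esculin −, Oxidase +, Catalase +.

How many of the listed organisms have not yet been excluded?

4

Urease −: all 10 remaining candidates are consistent.
Catalase +: excludes Eikenella corrodens, Cardiobacterium hominis, Kingella kingae — 7 left.
Nitrate +: excludes Neisseria gonorrhoeae, Neisseria meningitidis — 5 left.
Oxidase +: all 5 remaining candidates are consistent.
X+V req. −: excludes Haemophilus influenzae — 4 left.
Esculin −: all 4 remaining candidates are consistent.
Still consistent: Aggregatibacter actinomycetemcomitans, Haemophilus parainfluenzae, Moraxella catarrhalis, Pasteurella multocida.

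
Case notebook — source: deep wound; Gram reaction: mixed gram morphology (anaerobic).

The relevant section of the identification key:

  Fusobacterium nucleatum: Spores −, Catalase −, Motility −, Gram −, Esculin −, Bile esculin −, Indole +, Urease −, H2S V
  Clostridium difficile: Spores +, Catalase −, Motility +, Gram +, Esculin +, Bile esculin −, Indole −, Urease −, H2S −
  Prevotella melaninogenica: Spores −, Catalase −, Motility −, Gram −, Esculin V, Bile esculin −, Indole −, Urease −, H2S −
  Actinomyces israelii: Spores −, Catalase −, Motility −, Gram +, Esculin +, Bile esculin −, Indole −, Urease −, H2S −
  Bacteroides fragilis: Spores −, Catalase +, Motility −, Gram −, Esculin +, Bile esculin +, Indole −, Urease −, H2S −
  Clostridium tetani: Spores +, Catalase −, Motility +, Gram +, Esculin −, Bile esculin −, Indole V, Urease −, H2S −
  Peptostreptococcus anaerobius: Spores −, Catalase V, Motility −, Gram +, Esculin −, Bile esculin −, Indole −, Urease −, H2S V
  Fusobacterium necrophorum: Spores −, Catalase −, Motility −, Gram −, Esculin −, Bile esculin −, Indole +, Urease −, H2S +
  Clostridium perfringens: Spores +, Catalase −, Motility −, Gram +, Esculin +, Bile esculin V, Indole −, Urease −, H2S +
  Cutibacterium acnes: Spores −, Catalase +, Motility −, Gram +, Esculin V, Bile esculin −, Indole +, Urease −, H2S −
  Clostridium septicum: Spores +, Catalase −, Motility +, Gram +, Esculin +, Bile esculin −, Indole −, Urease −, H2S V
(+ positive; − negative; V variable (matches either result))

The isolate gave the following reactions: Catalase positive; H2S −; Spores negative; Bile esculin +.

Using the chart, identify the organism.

Bile esculin +: excludes 9 organisms — 2 left.
H2S −: excludes Clostridium perfringens — 1 left.
Catalase +: the one remaining candidate is consistent.
Spores −: the one remaining candidate is consistent.

Bacteroides fragilis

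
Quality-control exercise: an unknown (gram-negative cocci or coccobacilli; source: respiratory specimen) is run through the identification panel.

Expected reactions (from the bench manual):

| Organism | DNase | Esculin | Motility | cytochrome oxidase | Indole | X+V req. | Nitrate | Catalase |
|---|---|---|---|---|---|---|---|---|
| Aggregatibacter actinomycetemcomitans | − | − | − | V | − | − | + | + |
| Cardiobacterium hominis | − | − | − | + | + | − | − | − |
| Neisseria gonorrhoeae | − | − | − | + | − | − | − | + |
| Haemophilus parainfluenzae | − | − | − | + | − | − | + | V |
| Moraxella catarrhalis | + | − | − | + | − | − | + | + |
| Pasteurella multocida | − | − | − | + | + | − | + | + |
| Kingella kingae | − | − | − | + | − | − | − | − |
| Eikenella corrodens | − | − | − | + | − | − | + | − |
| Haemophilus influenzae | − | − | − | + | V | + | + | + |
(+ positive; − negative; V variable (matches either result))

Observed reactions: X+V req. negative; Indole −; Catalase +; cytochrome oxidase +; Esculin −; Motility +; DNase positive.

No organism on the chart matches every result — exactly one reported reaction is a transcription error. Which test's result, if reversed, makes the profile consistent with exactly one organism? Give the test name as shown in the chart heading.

As reported, no row in the chart matches all 7 reactions.
Reversing Motility (to −) → unique match: Moraxella catarrhalis.
Reversing Esculin → still no organism matches.
Reversing DNase → still no organism matches.
Reversing X+V req. → still no organism matches.
Reversing cytochrome oxidase → still no organism matches.
Reversing Catalase → still no organism matches.
Reversing Indole → still no organism matches.

Motility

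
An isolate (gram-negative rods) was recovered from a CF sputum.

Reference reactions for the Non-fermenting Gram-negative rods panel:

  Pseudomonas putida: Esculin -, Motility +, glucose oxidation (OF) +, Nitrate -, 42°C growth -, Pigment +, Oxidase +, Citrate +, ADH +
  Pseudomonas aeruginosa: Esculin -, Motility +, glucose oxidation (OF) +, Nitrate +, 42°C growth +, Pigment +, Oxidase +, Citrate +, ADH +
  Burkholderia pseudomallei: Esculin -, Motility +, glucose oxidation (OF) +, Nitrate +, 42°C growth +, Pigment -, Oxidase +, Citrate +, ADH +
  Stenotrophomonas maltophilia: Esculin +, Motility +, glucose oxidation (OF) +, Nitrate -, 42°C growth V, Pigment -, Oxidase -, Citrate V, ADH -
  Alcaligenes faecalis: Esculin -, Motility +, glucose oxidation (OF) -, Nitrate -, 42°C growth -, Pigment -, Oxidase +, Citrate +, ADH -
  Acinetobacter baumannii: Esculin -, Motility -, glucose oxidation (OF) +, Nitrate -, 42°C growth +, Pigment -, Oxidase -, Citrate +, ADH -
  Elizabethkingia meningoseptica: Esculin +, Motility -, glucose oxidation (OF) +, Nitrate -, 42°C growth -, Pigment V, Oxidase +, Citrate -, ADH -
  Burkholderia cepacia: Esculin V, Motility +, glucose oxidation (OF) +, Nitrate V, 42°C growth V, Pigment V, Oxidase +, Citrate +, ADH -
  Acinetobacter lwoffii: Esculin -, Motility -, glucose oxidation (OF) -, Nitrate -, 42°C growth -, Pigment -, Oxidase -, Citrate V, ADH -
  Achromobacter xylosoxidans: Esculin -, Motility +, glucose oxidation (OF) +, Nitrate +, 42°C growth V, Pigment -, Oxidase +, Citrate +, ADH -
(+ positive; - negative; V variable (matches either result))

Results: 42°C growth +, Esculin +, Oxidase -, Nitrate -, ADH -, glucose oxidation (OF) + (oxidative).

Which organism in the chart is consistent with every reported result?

Stenotrophomonas maltophilia

Nitrate -: excludes Pseudomonas aeruginosa, Burkholderia pseudomallei, Achromobacter xylosoxidans — 7 left.
42°C growth +: excludes Pseudomonas putida, Alcaligenes faecalis, Elizabethkingia meningoseptica, Acinetobacter lwoffii — 3 left.
Esculin +: excludes Acinetobacter baumannii — 2 left.
Oxidase -: excludes Burkholderia cepacia — 1 left.
glucose oxidation (OF) +: the one remaining candidate is consistent.
ADH -: the one remaining candidate is consistent.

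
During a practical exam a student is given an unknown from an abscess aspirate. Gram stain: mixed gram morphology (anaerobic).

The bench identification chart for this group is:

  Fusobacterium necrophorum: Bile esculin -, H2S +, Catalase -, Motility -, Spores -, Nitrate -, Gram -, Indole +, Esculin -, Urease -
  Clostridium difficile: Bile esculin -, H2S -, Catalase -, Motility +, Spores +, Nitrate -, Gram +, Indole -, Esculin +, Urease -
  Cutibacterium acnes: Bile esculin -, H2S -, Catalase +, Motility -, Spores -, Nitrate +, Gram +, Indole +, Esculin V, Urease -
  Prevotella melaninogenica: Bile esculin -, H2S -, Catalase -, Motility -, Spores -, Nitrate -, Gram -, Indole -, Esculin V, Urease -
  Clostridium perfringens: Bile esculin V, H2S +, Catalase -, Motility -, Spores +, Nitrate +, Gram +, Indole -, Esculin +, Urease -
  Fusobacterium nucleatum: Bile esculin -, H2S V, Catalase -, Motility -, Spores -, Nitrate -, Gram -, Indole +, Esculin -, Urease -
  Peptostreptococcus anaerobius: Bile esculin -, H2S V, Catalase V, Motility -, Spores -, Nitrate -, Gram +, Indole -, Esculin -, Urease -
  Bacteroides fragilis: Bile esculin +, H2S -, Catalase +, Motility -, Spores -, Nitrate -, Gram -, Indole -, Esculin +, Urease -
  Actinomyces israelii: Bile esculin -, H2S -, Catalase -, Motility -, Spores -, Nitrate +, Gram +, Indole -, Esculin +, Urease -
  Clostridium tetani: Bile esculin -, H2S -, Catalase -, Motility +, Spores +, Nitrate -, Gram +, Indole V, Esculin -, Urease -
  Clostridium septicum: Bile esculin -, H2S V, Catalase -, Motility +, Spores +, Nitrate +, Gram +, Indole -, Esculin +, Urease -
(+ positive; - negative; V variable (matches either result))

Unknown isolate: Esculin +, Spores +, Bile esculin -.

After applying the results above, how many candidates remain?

Bile esculin -: excludes Bacteroides fragilis — 10 left.
Spores +: excludes 6 organisms — 4 left.
Esculin +: excludes Clostridium tetani — 3 left.
Still consistent: Clostridium difficile, Clostridium perfringens, Clostridium septicum.

3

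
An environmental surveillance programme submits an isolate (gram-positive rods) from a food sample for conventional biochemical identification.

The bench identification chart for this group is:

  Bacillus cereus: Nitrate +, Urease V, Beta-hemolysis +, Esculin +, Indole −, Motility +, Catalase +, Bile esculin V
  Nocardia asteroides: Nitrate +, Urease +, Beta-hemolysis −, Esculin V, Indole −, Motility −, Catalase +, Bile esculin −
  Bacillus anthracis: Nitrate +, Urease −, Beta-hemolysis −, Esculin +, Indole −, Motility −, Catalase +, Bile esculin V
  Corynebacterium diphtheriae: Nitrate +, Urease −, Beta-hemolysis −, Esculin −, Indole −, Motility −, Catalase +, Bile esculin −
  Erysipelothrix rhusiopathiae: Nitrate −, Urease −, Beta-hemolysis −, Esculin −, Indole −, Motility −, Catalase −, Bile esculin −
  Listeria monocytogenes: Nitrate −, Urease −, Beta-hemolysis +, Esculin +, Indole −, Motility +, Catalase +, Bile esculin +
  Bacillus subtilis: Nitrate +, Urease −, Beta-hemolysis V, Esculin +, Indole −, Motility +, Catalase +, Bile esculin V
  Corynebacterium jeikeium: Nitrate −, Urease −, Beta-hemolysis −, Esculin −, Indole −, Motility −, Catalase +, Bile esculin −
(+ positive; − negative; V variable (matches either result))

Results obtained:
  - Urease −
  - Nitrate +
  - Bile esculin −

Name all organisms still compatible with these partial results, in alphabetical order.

Bacillus anthracis, Bacillus cereus, Bacillus subtilis, Corynebacterium diphtheriae

Urease −: excludes Nocardia asteroides — 7 left.
Nitrate +: excludes Erysipelothrix rhusiopathiae, Listeria monocytogenes, Corynebacterium jeikeium — 4 left.
Bile esculin −: all 4 remaining candidates are consistent.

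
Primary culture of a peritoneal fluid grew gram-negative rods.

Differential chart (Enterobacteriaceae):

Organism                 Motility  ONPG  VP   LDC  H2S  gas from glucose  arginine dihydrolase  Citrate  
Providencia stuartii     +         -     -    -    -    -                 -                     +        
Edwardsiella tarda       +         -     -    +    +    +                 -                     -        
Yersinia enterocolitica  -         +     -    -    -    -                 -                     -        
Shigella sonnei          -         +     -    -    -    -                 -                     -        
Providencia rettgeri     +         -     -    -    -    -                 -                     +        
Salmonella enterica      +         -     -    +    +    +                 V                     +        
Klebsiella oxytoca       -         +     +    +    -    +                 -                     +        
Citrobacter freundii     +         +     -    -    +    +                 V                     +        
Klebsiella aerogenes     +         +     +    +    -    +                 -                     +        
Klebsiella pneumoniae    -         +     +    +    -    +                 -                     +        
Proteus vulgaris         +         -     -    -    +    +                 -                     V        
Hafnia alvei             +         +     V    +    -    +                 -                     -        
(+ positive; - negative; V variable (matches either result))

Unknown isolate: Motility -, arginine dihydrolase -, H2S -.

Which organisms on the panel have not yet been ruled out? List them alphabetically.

Klebsiella oxytoca, Klebsiella pneumoniae, Shigella sonnei, Yersinia enterocolitica

Motility -: excludes 8 organisms — 4 left.
arginine dihydrolase -: all 4 remaining candidates are consistent.
H2S -: all 4 remaining candidates are consistent.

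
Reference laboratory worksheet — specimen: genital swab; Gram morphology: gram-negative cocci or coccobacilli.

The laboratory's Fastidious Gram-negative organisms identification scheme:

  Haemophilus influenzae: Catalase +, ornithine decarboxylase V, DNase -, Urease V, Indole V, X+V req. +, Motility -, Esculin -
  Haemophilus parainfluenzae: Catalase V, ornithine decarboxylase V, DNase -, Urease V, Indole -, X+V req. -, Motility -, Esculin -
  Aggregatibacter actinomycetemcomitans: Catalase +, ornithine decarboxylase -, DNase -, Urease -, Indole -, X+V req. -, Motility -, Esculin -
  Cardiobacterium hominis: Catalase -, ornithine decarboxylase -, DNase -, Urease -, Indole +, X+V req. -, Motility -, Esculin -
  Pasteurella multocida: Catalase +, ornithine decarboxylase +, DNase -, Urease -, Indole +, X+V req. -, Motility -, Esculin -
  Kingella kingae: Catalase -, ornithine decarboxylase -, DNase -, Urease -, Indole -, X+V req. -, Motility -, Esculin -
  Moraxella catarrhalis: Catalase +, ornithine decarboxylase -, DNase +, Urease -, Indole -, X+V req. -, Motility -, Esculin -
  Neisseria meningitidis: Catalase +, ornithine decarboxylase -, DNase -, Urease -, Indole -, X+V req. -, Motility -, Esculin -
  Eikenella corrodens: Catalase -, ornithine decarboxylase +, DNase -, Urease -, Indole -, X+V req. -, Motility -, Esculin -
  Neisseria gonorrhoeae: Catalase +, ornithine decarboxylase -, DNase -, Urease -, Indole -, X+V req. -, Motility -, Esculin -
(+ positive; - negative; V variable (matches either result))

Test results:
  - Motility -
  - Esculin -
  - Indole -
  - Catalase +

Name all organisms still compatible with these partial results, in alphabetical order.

Aggregatibacter actinomycetemcomitans, Haemophilus influenzae, Haemophilus parainfluenzae, Moraxella catarrhalis, Neisseria gonorrhoeae, Neisseria meningitidis

Esculin -: all 10 remaining candidates are consistent.
Indole -: excludes Cardiobacterium hominis, Pasteurella multocida — 8 left.
Motility -: all 8 remaining candidates are consistent.
Catalase +: excludes Kingella kingae, Eikenella corrodens — 6 left.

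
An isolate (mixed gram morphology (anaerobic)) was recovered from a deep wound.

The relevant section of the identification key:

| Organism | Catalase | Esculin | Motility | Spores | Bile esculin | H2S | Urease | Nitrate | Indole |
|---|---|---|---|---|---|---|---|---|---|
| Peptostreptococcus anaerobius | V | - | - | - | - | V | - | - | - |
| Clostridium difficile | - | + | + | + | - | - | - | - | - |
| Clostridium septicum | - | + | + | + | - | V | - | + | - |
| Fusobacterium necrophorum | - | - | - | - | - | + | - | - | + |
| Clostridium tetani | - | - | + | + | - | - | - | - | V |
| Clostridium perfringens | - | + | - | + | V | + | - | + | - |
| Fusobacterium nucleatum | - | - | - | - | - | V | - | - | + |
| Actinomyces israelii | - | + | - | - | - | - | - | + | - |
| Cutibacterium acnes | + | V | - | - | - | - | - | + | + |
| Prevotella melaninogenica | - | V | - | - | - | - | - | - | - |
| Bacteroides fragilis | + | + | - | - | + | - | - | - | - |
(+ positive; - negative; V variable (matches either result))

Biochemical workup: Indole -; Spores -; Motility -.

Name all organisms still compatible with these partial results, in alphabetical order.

Spores -: excludes Clostridium difficile, Clostridium septicum, Clostridium tetani, Clostridium perfringens — 7 left.
Indole -: excludes Fusobacterium necrophorum, Fusobacterium nucleatum, Cutibacterium acnes — 4 left.
Motility -: all 4 remaining candidates are consistent.

Actinomyces israelii, Bacteroides fragilis, Peptostreptococcus anaerobius, Prevotella melaninogenica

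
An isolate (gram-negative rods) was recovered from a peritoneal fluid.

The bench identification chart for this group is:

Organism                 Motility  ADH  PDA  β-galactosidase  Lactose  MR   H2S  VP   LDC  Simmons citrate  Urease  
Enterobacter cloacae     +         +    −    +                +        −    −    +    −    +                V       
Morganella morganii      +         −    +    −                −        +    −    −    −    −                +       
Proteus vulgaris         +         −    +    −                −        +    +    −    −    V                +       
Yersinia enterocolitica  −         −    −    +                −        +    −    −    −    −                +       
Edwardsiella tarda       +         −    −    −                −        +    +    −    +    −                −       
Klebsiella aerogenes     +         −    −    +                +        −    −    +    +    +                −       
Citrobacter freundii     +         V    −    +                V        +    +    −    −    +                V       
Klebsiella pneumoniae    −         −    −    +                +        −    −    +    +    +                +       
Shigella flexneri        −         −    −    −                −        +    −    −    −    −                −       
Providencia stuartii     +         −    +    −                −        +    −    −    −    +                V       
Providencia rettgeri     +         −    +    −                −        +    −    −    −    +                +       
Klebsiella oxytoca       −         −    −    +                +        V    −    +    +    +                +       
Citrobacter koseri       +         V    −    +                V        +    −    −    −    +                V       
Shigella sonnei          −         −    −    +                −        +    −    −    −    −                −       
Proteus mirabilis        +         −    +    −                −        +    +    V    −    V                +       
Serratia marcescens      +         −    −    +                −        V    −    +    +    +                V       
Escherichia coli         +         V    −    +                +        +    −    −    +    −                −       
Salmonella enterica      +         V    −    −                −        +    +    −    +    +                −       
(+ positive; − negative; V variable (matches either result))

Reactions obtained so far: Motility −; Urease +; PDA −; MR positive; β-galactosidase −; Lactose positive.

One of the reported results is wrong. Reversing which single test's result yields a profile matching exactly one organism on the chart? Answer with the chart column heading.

As reported, no row in the chart matches all 6 reactions.
Reversing Urease → still no organism matches.
Reversing Lactose → still no organism matches.
Reversing β-galactosidase (to +) → unique match: Klebsiella oxytoca.
Reversing PDA → still no organism matches.
Reversing Motility → still no organism matches.
Reversing MR → still no organism matches.

β-galactosidase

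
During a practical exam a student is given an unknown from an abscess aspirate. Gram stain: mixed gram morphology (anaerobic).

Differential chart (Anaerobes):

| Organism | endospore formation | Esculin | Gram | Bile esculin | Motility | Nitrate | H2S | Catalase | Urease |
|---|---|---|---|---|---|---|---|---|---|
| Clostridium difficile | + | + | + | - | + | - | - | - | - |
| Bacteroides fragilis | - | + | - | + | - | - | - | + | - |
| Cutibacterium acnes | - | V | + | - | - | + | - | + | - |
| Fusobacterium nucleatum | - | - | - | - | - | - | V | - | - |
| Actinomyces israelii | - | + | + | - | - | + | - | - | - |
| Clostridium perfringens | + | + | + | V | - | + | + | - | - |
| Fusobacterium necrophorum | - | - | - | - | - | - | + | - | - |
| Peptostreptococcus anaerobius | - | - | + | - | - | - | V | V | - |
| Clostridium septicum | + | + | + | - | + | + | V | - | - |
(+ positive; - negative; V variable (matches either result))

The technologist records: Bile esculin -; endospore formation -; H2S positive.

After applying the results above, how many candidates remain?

3

Bile esculin -: excludes Bacteroides fragilis — 8 left.
H2S +: excludes Clostridium difficile, Cutibacterium acnes, Actinomyces israelii — 5 left.
endospore formation -: excludes Clostridium perfringens, Clostridium septicum — 3 left.
Still consistent: Fusobacterium necrophorum, Fusobacterium nucleatum, Peptostreptococcus anaerobius.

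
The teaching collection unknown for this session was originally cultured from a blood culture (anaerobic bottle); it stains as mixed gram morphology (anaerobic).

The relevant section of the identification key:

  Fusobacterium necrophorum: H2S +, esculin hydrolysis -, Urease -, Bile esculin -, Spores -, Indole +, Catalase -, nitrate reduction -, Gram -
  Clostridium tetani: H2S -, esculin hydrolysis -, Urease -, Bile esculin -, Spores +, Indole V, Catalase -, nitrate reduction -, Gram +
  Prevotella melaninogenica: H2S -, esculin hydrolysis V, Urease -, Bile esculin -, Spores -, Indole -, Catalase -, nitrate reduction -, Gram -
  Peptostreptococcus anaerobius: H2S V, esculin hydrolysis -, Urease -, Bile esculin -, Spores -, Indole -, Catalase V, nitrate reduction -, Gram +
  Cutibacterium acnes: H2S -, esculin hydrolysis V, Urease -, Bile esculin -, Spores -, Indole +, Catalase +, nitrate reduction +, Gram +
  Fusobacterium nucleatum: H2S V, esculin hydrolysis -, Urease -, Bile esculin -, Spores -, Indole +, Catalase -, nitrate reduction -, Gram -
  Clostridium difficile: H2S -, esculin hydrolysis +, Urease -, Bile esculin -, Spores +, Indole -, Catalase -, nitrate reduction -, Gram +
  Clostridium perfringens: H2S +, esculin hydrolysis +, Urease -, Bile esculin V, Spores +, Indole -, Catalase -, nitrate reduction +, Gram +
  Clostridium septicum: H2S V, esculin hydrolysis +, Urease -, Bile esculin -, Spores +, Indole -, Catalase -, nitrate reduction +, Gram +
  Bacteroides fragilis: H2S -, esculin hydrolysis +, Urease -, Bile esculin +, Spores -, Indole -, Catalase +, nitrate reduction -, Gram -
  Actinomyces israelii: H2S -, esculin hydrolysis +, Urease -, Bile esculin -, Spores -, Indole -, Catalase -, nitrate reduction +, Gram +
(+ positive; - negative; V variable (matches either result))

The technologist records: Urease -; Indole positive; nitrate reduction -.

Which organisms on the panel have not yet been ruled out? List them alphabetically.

nitrate reduction -: excludes Cutibacterium acnes, Clostridium perfringens, Clostridium septicum, Actinomyces israelii — 7 left.
Indole +: excludes Prevotella melaninogenica, Peptostreptococcus anaerobius, Clostridium difficile, Bacteroides fragilis — 3 left.
Urease -: all 3 remaining candidates are consistent.

Clostridium tetani, Fusobacterium necrophorum, Fusobacterium nucleatum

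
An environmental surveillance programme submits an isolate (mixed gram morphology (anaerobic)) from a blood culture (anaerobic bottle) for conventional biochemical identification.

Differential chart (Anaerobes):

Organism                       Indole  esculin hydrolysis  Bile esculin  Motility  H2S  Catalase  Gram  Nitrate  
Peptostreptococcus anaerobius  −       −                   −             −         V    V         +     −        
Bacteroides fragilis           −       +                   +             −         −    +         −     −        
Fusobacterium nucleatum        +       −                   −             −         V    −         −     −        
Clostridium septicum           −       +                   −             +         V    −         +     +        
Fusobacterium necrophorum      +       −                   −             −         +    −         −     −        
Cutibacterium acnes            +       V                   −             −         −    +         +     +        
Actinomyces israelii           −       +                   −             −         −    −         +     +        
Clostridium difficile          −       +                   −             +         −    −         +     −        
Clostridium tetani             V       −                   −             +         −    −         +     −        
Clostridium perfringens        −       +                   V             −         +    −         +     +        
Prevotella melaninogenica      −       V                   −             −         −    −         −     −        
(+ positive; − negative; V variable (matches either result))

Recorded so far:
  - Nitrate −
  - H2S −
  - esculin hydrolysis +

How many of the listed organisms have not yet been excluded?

3

esculin hydrolysis +: excludes Peptostreptococcus anaerobius, Fusobacterium nucleatum, Fusobacterium necrophorum, Clostridium tetani — 7 left.
Nitrate −: excludes Clostridium septicum, Cutibacterium acnes, Actinomyces israelii, Clostridium perfringens — 3 left.
H2S −: all 3 remaining candidates are consistent.
Still consistent: Bacteroides fragilis, Clostridium difficile, Prevotella melaninogenica.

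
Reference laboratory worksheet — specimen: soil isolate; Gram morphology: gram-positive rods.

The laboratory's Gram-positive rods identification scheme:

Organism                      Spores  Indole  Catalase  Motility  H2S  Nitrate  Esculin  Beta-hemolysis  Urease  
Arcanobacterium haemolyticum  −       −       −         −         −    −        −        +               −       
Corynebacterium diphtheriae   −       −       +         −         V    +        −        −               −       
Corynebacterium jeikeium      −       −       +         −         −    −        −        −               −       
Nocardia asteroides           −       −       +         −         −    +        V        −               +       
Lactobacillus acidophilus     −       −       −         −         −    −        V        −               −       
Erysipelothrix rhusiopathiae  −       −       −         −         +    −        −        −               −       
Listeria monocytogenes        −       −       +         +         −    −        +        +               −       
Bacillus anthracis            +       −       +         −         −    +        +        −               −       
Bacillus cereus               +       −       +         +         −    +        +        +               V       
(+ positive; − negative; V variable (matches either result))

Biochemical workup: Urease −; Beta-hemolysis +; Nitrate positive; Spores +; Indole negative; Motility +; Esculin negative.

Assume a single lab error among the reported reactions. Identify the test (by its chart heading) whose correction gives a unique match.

Esculin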